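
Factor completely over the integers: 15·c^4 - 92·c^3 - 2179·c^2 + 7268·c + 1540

(3·c - 10)·(5·c + 1)·(c + 11)·(c - 14)

Among the possible rational roots, c = -1/5 is a root, so (5·c + 1) is a factor; dividing leaves 3·c^3 - 19·c^2 - 432·c + 1540.
Next, c = 14 is a root, so (c - 14) divides it; the quotient is 3·c^2 + 23·c - 110.
The remaining quadratic factors as (3·c - 10)(c + 11).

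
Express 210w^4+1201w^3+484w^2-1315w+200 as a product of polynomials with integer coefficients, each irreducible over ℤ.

(5w+8)(6w-1)(7w-5)(w+5)

Among the possible rational roots, w = -5 is a root, so (w+5) divides it; the quotient is 210w^3+151w^2-271w+40.
Continuing, w = -8/5 is a root, so (5w+8) is a factor; dividing leaves 42w^2-37w+5.
The remaining quadratic factors as (6w-1)(7w-5).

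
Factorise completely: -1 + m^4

(m + 1)·(m - 1)·(m^2 + 1)

(m)⁴ − (1)⁴ = ((m)² − (1)²)((m)² + (1)²); the first factor splits again, the second (m^2 + 1) is irreducible.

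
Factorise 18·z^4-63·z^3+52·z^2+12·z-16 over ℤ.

Among the possible rational roots, z = -1/2 is a root, so (2·z+1) is a factor; dividing leaves 9·z^3-36·z^2+44·z-16.
Next, z = 2 is a root, giving the factor (z-2) and quotient 9·z^2-18·z+8.
The remaining quadratic factors as (3·z-2)(3·z-4).

(2·z+1)·(3·z-2)·(3·z-4)·(z-2)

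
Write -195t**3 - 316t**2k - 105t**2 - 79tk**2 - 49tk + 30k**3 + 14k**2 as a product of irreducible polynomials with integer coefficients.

Group: 3t(-65t**2 - 62tk - 35t + 15k**2 + 7k) + 2k(-65t**2 - 62tk - 35t + 15k**2 + 7k); both groups contain (-65t**2 - 62tk - 35t + 15k**2 + 7k), so (3t + 2k) is a factor with cofactor -65t**2 - 62tk - 35t + 15k**2 + 7k.
The cofactor groups again: -65t**2 - 62tk - 35t + 15k**2 + 7k = -13t(5t - k) + (-15k - 7)(5t - k); both groups contain (5t - k), giving -(13t + 15k + 7)(5t - k).

-(5t - k)(13t + 15k + 7)(3t + 2k)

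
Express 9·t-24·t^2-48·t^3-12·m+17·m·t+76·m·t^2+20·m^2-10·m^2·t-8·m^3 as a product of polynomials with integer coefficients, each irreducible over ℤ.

Group: 2·m·(-4·m^2-13·m·t+4·m+12·t^2-3·t) + (-4·t-3)·(-4·m^2-13·m·t+4·m+12·t^2-3·t); both groups contain (-4·m^2-13·m·t+4·m+12·t^2-3·t), so (2·m-4·t-3) is a factor with cofactor -4·m^2-13·m·t+4·m+12·t^2-3·t.
The cofactor groups again: -4·m^2-13·m·t+4·m+12·t^2-3·t = -4·m·(m+4·t-1) + 3·t·(m+4·t-1); both groups contain (m+4·t-1), giving -(4·m-3·t)·(m+4·t-1).

-(2·m-4·t-3)·(4·m-3·t)·(m+4·t-1)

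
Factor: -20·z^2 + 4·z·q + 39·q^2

-(2·z - 3·q)·(10·z + 13·q)

Group: -10·z·(2·z - 3·q) - 13·q·(2·z - 3·q); both groups contain (2·z - 3·q).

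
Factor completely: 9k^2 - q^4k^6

Every term has a factor of k^2; factoring it out leaves -q^4k^4 + 9.
Recognize a difference of squares with the parts 3 and q^2k^2.

-k^2(q^2k^2 + 3)(q^2k^2 - 3)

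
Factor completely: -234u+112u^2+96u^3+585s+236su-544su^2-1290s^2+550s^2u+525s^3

(15s-4u-9)(5s-2u)(7s+12u-13)

Group: 7s(75s^2-50su-45s+8u^2+18u) + (12u-13)(75s^2-50su-45s+8u^2+18u); both groups contain (75s^2-50su-45s+8u^2+18u), so (7s+12u-13) is a factor with cofactor 75s^2-50su-45s+8u^2+18u.
The cofactor groups again: 75s^2-50su-45s+8u^2+18u = 15s(5s-2u) + (-4u-9)(5s-2u); both groups contain (5s-2u), giving (15s-4u-9)(5s-2u).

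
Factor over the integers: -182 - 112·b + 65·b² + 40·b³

(8·b + 13)·(5·b² - 14)

Group as (40·b³ - 112·b) + (65·b² - 182) = 8·b·(5·b² - 14) + 13·(5·b² - 14).
Both groups share the factor (5·b² - 14).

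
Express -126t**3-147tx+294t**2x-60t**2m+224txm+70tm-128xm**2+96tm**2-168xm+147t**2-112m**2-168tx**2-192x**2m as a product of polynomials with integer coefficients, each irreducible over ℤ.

Group: 7t(-18t**2+42tx+12tm+21t-24x**2-16xm-21x-14m) + 8m(-18t**2+42tx+12tm+21t-24x**2-16xm-21x-14m); both groups contain (-18t**2+42tx+12tm+21t-24x**2-16xm-21x-14m), so (7t+8m) is a factor with cofactor -18t**2+42tx+12tm+21t-24x**2-16xm-21x-14m.
The cofactor groups again: -18t**2+42tx+12tm+21t-24x**2-16xm-21x-14m = -3t(6t-8x-7) + (3x+2m)(6t-8x-7); both groups contain (6t-8x-7), giving -(3t-3x-2m)(6t-8x-7).

-(3t-3x-2m)(6t-8x-7)(7t+8m)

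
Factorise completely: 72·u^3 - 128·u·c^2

8·u·(3·u - 4·c)·(3·u + 4·c)

Every term has a factor of 8·u. Then 9·u^2 - 16·c^2 = (3·u)² − (4·c)².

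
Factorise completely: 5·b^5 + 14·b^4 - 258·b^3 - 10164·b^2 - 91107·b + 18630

Trying the rational-root candidates, b = 15 is a root, so (b - 15) is a factor; dividing leaves 5·b^4 + 89·b^3 + 1077·b^2 + 5991·b - 1242.
Next, b = -9 is a root, giving the factor (b + 9) and quotient 5·b^3 + 44·b^2 + 681·b - 138.
Then b = 1/5 is a root, so (5·b - 1) divides it; the quotient is b^2 + 9·b + 138.
The quadratic b^2 + 9·b + 138 has discriminant -471 < 0 and is irreducible over ℤ.

(5·b - 1)·(b + 9)·(b - 15)·(b^2 + 9·b + 138)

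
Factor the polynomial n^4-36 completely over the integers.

Substitute u = n^2 to get a quadratic in u, then factor.
n^2-6 is irreducible over ℤ (6 is not a perfect square).
n^2+6 is irreducible over ℤ (always positive, so no real roots).

(n^2+6)(n^2-6)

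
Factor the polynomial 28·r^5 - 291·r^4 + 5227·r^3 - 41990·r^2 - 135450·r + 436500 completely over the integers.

Among the possible rational roots, r = 15/7 is a root, so (7·r - 15) is a factor; dividing leaves 4·r^4 - 33·r^3 + 676·r^2 - 4550·r - 29100.
Next, r = 10 is a root, giving the factor (r - 10) and quotient 4·r^3 + 7·r^2 + 746·r + 2910.
Next, r = -15/4 is a root, so (4·r + 15) is a factor; dividing leaves r^2 - 2·r + 194.
The quadratic r^2 - 2·r + 194 has discriminant -772 < 0 and is irreducible over ℤ.

(4·r + 15)·(7·r - 15)·(r - 10)·(r^2 - 2·r + 194)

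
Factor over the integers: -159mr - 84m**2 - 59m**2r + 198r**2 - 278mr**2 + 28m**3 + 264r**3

Group: m(28m**2 + 53mr - 66r**2) + (-4r - 3)(28m**2 + 53mr - 66r**2); both groups contain (28m**2 + 53mr - 66r**2), so (m - 4r - 3) is a factor with cofactor 28m**2 + 53mr - 66r**2.
The cofactor groups again: 28m**2 + 53mr - 66r**2 = 4m(7m - 6r) + 11r(7m - 6r); both groups contain (7m - 6r), giving (4m + 11r)(7m - 6r).

(4m + 11r)(7m - 6r)(m - 4r - 3)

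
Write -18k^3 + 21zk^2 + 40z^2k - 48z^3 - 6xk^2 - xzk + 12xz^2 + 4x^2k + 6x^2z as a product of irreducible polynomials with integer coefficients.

(x + 4z - 3k)(3z + 2k)(2x - 4z + 3k)

Group: 2x(3xz + 2xk + 12z^2 - zk - 6k^2) + (-4z + 3k)(3xz + 2xk + 12z^2 - zk - 6k^2); both groups contain (3xz + 2xk + 12z^2 - zk - 6k^2), so (2x - 4z + 3k) is a factor with cofactor 3xz + 2xk + 12z^2 - zk - 6k^2.
The cofactor groups again: 3xz + 2xk + 12z^2 - zk - 6k^2 = x(3z + 2k) + (4z - 3k)(3z + 2k); both groups contain (3z + 2k), giving (x + 4z - 3k)(3z + 2k).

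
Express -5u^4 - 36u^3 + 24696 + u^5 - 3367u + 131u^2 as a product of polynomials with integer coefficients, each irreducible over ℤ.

Among the possible rational roots, u = 7 is a root, so (u - 7) is a factor; dividing leaves u^4 + 2u^3 - 22u^2 - 23u - 3528.
Continuing, u = 8 is a root, giving the factor (u - 8) and quotient u^3 + 10u^2 + 58u + 441.
Continuing, u = -9 is a root, so (u + 9) divides it; the quotient is u^2 + u + 49.
The quadratic u^2 + u + 49 has discriminant -195 < 0 and is irreducible over ℤ.

(u + 9)(u - 7)(u - 8)(u^2 + u + 49)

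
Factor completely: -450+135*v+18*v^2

Pull out the common factor 9, then factor the remaining trinomial.

9*(2*v-5)*(v+10)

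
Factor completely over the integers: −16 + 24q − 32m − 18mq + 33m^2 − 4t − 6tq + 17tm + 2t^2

(2t + 11m − 6q + 4)(t + 3m − 4)

Group: 2t(t + 3m − 4) + (11m − 6q + 4)(t + 3m − 4); both groups contain (t + 3m − 4).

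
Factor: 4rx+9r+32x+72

(4x+9)(r+8)

Group as (4rx+9r) + (32x+72) = r(4x+9) + 8(4x+9).
Both groups share the factor (4x+9).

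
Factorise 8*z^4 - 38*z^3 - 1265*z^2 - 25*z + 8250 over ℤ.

(2*z - 5)*(4*z + 11)*(z + 10)*(z - 15)

Testing divisors of the constant over divisors of the leading coefficient, z = -10 is a root, so (z + 10) is a factor; dividing leaves 8*z^3 - 118*z^2 - 85*z + 825.
Next, z = 15 is a root, giving the factor (z - 15) and quotient 8*z^2 + 2*z - 55.
The remaining quadratic factors as (2*z - 5)(4*z + 11).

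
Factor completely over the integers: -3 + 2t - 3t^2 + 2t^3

(2t - 3)(t^2 + 1)

Group as (2t^3 + 2t) + (-3t^2 - 3) = 2t(t^2 + 1) - 3(t^2 + 1).
Both groups share the factor (t^2 + 1).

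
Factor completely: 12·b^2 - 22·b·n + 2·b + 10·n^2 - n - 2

(2·b - 2·n + 1)·(6·b - 5·n - 2)

Group: 6·b·(2·b - 2·n + 1) + (-5·n - 2)·(2·b - 2·n + 1); both groups contain (2·b - 2·n + 1).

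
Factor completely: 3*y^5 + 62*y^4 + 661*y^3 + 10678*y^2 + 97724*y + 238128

Trying the rational-root candidates, y = -12 is a root, so (y + 12) divides it; the quotient is 3*y^4 + 26*y^3 + 349*y^2 + 6490*y + 19844.
Continuing, y = -11 is a root, giving the factor (y + 11) and quotient 3*y^3 - 7*y^2 + 426*y + 1804.
Continuing, y = -11/3 is a root, giving the factor (3*y + 11) and quotient y^2 - 6*y + 164.
The quadratic y^2 - 6*y + 164 has discriminant -620 < 0 and is irreducible over ℤ.

(3*y + 11)*(y + 11)*(y + 12)*(y^2 - 6*y + 164)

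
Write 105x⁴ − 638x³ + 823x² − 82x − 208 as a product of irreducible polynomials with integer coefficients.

Among the possible rational roots, x = −2/5 is a root, so (5x + 2) is a factor; dividing leaves 21x³ − 136x² + 219x − 104.
Next, x = 13/3 is a root, giving the factor (3x − 13) and quotient 7x² − 15x + 8.
The remaining quadratic factors as (x − 1)(7x − 8).

(3x − 13)(5x + 2)(7x − 8)(x − 1)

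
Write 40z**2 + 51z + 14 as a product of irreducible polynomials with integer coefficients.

(5z + 2)(8z + 7)

Need a pair with product 40·14 = 560 and sum 51: that's 16 and 35.
Split the middle term: 40z**2 + 16z + 35z + 14 = 8z(5z + 2) + 7(5z + 2).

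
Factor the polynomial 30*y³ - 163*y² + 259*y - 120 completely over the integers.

(5*y - 8)*(6*y - 5)*(y - 3)

Among the possible rational roots, y = 8/5 is a root, giving the factor (5*y - 8) and quotient 6*y² - 23*y + 15.
The remaining quadratic factors as (6*y - 5)(y - 3).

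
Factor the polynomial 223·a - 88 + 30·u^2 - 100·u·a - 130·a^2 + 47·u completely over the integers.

Group: 10·u·(3·u - 13·a + 8) + (10·a - 11)·(3·u - 13·a + 8); both groups contain (3·u - 13·a + 8).

(3·u - 13·a + 8)·(10·u + 10·a - 11)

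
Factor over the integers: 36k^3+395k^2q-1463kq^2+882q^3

Group: k(36k^2-109kq+63q^2) + 14q(36k^2-109kq+63q^2); both groups contain (36k^2-109kq+63q^2), so (k+14q) is a factor with cofactor 36k^2-109kq+63q^2.
The cofactor groups again: 36k^2-109kq+63q^2 = 4k(9k-7q) - 9q(9k-7q); both groups contain (9k-7q), giving (4k-9q)(9k-7q).

(4k-9q)(9k-7q)(k+14q)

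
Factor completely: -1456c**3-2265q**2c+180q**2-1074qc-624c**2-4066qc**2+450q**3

Group: 15q(30q**2-167qc+12q-182c**2-78c) + 8c(30q**2-167qc+12q-182c**2-78c); both groups contain (30q**2-167qc+12q-182c**2-78c), so (15q+8c) is a factor with cofactor 30q**2-167qc+12q-182c**2-78c.
The cofactor groups again: 30q**2-167qc+12q-182c**2-78c = 2q(15q+14c+6) - 13c(15q+14c+6); both groups contain (15q+14c+6), giving (2q-13c)(15q+14c+6).

(2q-13c)(15q+14c+6)(15q+8c)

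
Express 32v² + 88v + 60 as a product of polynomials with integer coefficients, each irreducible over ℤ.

4(2v + 3)(4v + 5)

Pull out the common factor 4, then factor the remaining trinomial.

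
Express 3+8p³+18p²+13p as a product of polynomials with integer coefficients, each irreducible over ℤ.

(2p+1)(4p+3)(p+1)

Testing divisors of the constant over divisors of the leading coefficient, p = −1/2 is a root, giving the factor (2p+1) and quotient 4p²+7p+3.
The remaining quadratic factors as (4p+3)(p+1).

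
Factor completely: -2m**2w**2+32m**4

Every term has a factor of 2m**2. Then 16m**2-w**2 = (4m)² − (w)².

2m**2(4m+w)(4m-w)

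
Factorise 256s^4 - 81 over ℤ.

(4s + 3)(4s - 3)(16s^2 + 9)

(4s)⁴ − (3)⁴ = ((4s)² − (3)²)((4s)² + (3)²); the first factor splits again, the second (16s^2 + 9) is irreducible.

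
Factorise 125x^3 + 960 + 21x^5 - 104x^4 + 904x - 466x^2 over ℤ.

By the rational root theorem, x = -5/7 is a root, giving the factor (7x + 5) and quotient 3x^4 - 17x^3 + 30x^2 - 88x + 192.
Continuing, x = 4 is a root, giving the factor (x - 4) and quotient 3x^3 - 5x^2 + 10x - 48.
Then x = 8/3 is a root, so (3x - 8) divides it; the quotient is x^2 + x + 6.
The quadratic x^2 + x + 6 has discriminant -23 < 0 and is irreducible over ℤ.

(3x - 8)(7x + 5)(x - 4)(x^2 + x + 6)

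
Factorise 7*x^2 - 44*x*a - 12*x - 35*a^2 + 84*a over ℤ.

Group: 7*x*(x - 7*a) + (5*a - 12)*(x - 7*a); both groups contain (x - 7*a).

(x - 7*a)*(7*x + 5*a - 12)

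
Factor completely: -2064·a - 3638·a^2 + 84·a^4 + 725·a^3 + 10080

By the rational root theorem, a = -12 is a root, so (a + 12) is a factor; dividing leaves 84·a^3 - 283·a^2 - 242·a + 840.
Next, a = -12/7 is a root, so (7·a + 12) is a factor; dividing leaves 12·a^2 - 61·a + 70.
The remaining quadratic factors as (4·a - 7)(3·a - 10).

(3·a - 10)·(4·a - 7)·(7·a + 12)·(a + 12)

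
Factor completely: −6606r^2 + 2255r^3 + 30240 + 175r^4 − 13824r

(5r + 12)(5r − 14)(7r − 12)(r + 15)

Among the possible rational roots, r = −15 is a root, so (r + 15) divides it; the quotient is 175r^3 − 370r^2 − 1056r + 2016.
Continuing, r = 12/7 is a root, so (7r − 12) divides it; the quotient is 25r^2 − 10r − 168.
The remaining quadratic factors as (5r − 14)(5r + 12).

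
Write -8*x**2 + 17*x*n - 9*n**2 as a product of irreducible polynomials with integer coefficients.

-(8*x - 9*n)*(x - n)

Group: -8*x*(x - n) + 9*n*(x - n); both groups contain (x - n).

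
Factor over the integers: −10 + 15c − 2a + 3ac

Group as (3ac − 2a) + (15c − 10) = a(3c − 2) + 5(3c − 2).
Both groups share the factor (3c − 2).

(3c − 2)(a + 5)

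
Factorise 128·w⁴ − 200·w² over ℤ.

Every term has a factor of 8·w². Then 16·w² − 25 = (4·w)² − (5)².

8·w²·(4·w + 5)·(4·w − 5)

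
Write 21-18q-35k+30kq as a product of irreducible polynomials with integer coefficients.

(5k-3)(6q-7)

Group as (30kq-35k) + (-18q+21) = 5k(6q-7) - 3(6q-7).
Both groups share the factor (6q-7).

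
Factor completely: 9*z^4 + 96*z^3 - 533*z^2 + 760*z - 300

(3*z - 2)*(3*z - 5)*(z + 15)*(z - 2)

Trying the rational-root candidates, z = 2/3 is a root, so (3*z - 2) is a factor; dividing leaves 3*z^3 + 34*z^2 - 155*z + 150.
Continuing, z = 5/3 is a root, so (3*z - 5) divides it; the quotient is z^2 + 13*z - 30.
The remaining quadratic factors as (z + 15)(z - 2).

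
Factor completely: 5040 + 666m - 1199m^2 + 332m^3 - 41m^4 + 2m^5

(2m + 3)(m - 6)(m - 7)(m^2 - 9m + 40)

Among the possible rational roots, m = 7 is a root, so (m - 7) divides it; the quotient is 2m^4 - 27m^3 + 143m^2 - 198m - 720.
Next, m = -3/2 is a root, so (2m + 3) is a factor; dividing leaves m^3 - 15m^2 + 94m - 240.
Next, m = 6 is a root, so (m - 6) is a factor; dividing leaves m^2 - 9m + 40.
The quadratic m^2 - 9m + 40 has discriminant -79 < 0 and is irreducible over ℤ.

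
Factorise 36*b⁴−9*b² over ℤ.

Pull out the common factor 9*b²; 4*b²−1 is a difference of squares.

9*b²*(2*b+1)*(2*b−1)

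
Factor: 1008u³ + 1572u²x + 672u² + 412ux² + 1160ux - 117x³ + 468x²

(12u + 13x)(14u + 9x)(6u - x + 4)

Group: 6u(168u² + 290ux + 117x²) + (-x + 4)(168u² + 290ux + 117x²); both groups contain (168u² + 290ux + 117x²), so (6u - x + 4) is a factor with cofactor 168u² + 290ux + 117x².
The cofactor groups again: 168u² + 290ux + 117x² = 14u(12u + 13x) + 9x(12u + 13x); both groups contain (12u + 13x), giving (14u + 9x)(12u + 13x).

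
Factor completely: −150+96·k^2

6·(4·k+5)·(4·k−5)

Factor out 6, leaving 16·k^2−25, which is a difference of two squares.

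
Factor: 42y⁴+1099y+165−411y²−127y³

(2y−5)(3y−11)(7y+1)(y+3)

Among the possible rational roots, y = 5/2 is a root, giving the factor (2y−5) and quotient 21y³−11y²−233y−33.
Next, y = −3 is a root, so (y+3) divides it; the quotient is 21y²−74y−11.
The remaining quadratic factors as (7y+1)(3y−11).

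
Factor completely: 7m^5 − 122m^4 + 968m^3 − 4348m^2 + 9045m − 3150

(7m − 3)(m − 5)(m − 6)(m^2 − 6m + 35)

Among the possible rational roots, m = 5 is a root, so (m − 5) divides it; the quotient is 7m^4 − 87m^3 + 533m^2 − 1683m + 630.
Next, m = 6 is a root, giving the factor (m − 6) and quotient 7m^3 − 45m^2 + 263m − 105.
Then m = 3/7 is a root, giving the factor (7m − 3) and quotient m^2 − 6m + 35.
The quadratic m^2 − 6m + 35 has discriminant −104 < 0 and is irreducible over ℤ.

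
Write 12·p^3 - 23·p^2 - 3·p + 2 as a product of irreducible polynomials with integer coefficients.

(3·p + 1)·(4·p - 1)·(p - 2)

Trying the rational-root candidates, p = 1/4 is a root, giving the factor (4·p - 1) and quotient 3·p^2 - 5·p - 2.
The remaining quadratic factors as (p - 2)(3·p + 1).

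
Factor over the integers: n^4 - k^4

(n - k)(n + k)(n^2 + k^2)

(n)⁴ − (k)⁴ = ((n)² − (k)²)((n)² + (k)²); the first factor splits again, the second (n^2 + k^2) is irreducible.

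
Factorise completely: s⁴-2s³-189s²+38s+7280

(s+10)(s+8)(s-13)(s-7)

Trying the rational-root candidates, s = -8 is a root, so (s+8) is a factor; dividing leaves s³-10s²-109s+910.
Continuing, s = -10 is a root, giving the factor (s+10) and quotient s²-20s+91.
The remaining quadratic factors as (s-7)(s-13).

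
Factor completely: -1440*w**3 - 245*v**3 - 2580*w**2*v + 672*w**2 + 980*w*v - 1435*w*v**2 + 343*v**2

-(15*w + 5*v - 7)*(12*w + 7*v)*(8*w + 7*v)

Group: 12*w*(-120*w**2 - 145*w*v + 56*w - 35*v**2 + 49*v) + 7*v*(-120*w**2 - 145*w*v + 56*w - 35*v**2 + 49*v); both groups contain (-120*w**2 - 145*w*v + 56*w - 35*v**2 + 49*v), so (12*w + 7*v) is a factor with cofactor -120*w**2 - 145*w*v + 56*w - 35*v**2 + 49*v.
The cofactor groups again: -120*w**2 - 145*w*v + 56*w - 35*v**2 + 49*v = -8*w*(15*w + 5*v - 7) - 7*v*(15*w + 5*v - 7); both groups contain (15*w + 5*v - 7), giving -(8*w + 7*v)*(15*w + 5*v - 7).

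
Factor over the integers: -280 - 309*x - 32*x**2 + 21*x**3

Among the possible rational roots, x = 5 is a root, so (x - 5) divides it; the quotient is 21*x**2 + 73*x + 56.
The remaining quadratic factors as (3*x + 7)(7*x + 8).

(3*x + 7)*(7*x + 8)*(x - 5)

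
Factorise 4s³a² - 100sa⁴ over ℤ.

Pull out the common factor 4sa²; s² - 25a² is a difference of squares.

4a²s(s - 5a)(s + 5a)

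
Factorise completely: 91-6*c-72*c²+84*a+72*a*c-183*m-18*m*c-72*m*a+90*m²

Group: 15*m*(6*m-6*c-7) + (-12*a+12*c-13)*(6*m-6*c-7); both groups contain (6*m-6*c-7).

(15*m-12*a+12*c-13)*(6*m-6*c-7)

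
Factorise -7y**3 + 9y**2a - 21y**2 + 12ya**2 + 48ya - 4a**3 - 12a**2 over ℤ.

-(7y - 2a)(y - 2a)(y + a + 3)

Group: 7y(-y**2 + ya - 3y + 2a**2 + 6a) - 2a(-y**2 + ya - 3y + 2a**2 + 6a); both groups contain (-y**2 + ya - 3y + 2a**2 + 6a), so (7y - 2a) is a factor with cofactor -y**2 + ya - 3y + 2a**2 + 6a.
The cofactor groups again: -y**2 + ya - 3y + 2a**2 + 6a = -y(y - 2a) + (-a - 3)(y - 2a); both groups contain (y - 2a), giving -(y + a + 3)(y - 2a).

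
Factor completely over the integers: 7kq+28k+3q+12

(7k+3)(q+4)

Group as (7kq+28k) + (3q+12) = 7k(q+4) + 3(q+4).
Both groups share the factor (q+4).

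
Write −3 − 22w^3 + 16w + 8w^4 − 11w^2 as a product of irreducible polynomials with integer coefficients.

Trying the rational-root candidates, w = 1/4 is a root, giving the factor (4w − 1) and quotient 2w^3 − 5w^2 − 4w + 3.
Then w = 3 is a root, so (w − 3) is a factor; dividing leaves 2w^2 + w − 1.
The remaining quadratic factors as (2w − 1)(w + 1).

(2w − 1)(4w − 1)(w + 1)(w − 3)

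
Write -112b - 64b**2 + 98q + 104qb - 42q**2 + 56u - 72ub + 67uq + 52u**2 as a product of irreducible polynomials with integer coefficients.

Group: 13u(4u + 7q - 8b) + (-6q + 8b + 14)(4u + 7q - 8b); both groups contain (4u + 7q - 8b).

(4u + 7q - 8b)(13u - 6q + 8b + 14)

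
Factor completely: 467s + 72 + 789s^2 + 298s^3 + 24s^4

(2s + 1)(3s + 8)(4s + 1)(s + 9)

Trying the rational-root candidates, s = −9 is a root, giving the factor (s + 9) and quotient 24s^3 + 82s^2 + 51s + 8.
Next, s = −1/4 is a root, giving the factor (4s + 1) and quotient 6s^2 + 19s + 8.
The remaining quadratic factors as (2s + 1)(3s + 8).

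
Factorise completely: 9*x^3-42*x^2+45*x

3*x*(3*x-5)*(x-3)

Pull out the common factor 3*x, then factor the remaining trinomial.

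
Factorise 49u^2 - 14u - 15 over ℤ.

Need a pair with product 49·(-15) = -735 and sum -14: that's 21 and -35.
Split the middle term: 49u^2 + 21u - 35u - 15 = 7u(7u + 3) - 5(7u + 3).

(7u + 3)(7u - 5)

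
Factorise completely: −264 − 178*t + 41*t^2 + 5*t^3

By the rational root theorem, t = 4 is a root, so (t − 4) is a factor; dividing leaves 5*t^2 + 61*t + 66.
The remaining quadratic factors as (5*t + 6)(t + 11).

(5*t + 6)*(t + 11)*(t − 4)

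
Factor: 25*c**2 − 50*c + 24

Need a pair with product 25·24 = 600 and sum −50: that's −20 and −30.
Split the middle term: 25*c**2 − 20*c − 30*c + 24 = 5*c*(5*c − 4) − 6*(5*c − 4).

(5*c − 4)*(5*c − 6)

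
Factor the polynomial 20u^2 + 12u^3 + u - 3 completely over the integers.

(2u + 1)(2u + 3)(3u - 1)

Trying the rational-root candidates, u = -3/2 is a root, so (2u + 3) divides it; the quotient is 6u^2 + u - 1.
The remaining quadratic factors as (2u + 1)(3u - 1).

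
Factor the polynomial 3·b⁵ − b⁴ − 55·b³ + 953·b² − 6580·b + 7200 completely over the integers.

(3·b − 4)·(b + 9)·(b − 5)·(b² − 3·b + 40)

By the rational root theorem, b = 5 is a root, giving the factor (b − 5) and quotient 3·b⁴ + 14·b³ + 15·b² + 1028·b − 1440.
Continuing, b = 4/3 is a root, so (3·b − 4) is a factor; dividing leaves b³ + 6·b² + 13·b + 360.
Then b = −9 is a root, so (b + 9) is a factor; dividing leaves b² − 3·b + 40.
The quadratic b² − 3·b + 40 has discriminant −151 < 0 and is irreducible over ℤ.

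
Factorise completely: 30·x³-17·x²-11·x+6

(2·x-1)·(3·x-2)·(5·x+3)

Among the possible rational roots, x = 1/2 is a root, so (2·x-1) divides it; the quotient is 15·x²-x-6.
The remaining quadratic factors as (3·x-2)(5·x+3).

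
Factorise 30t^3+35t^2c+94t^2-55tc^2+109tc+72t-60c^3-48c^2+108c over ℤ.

Group: 3t(10t^2+25tc+18t+15c^2+27c) + (-4c+4)(10t^2+25tc+18t+15c^2+27c); both groups contain (10t^2+25tc+18t+15c^2+27c), so (3t-4c+4) is a factor with cofactor 10t^2+25tc+18t+15c^2+27c.
The cofactor groups again: 10t^2+25tc+18t+15c^2+27c = 2t(5t+5c+9) + 3c(5t+5c+9); both groups contain (5t+5c+9), giving (2t+3c)(5t+5c+9).

(3t-4c+4)(2t+3c)(5t+5c+9)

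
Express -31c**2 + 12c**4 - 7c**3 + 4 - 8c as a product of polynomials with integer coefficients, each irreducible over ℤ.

(3c + 2)(4c - 1)(c + 1)(c - 2)

Among the possible rational roots, c = 2 is a root, so (c - 2) divides it; the quotient is 12c**3 + 17c**2 + 3c - 2.
Continuing, c = -2/3 is a root, so (3c + 2) divides it; the quotient is 4c**2 + 3c - 1.
The remaining quadratic factors as (c + 1)(4c - 1).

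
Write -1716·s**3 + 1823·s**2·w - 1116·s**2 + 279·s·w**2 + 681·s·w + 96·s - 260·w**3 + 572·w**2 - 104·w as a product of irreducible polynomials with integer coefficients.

Group: 12·s·(-143·s**2 - 3·s·w - 93·s + 20·w**2 - 44·w + 8) - 13·w·(-143·s**2 - 3·s·w - 93·s + 20·w**2 - 44·w + 8); both groups contain (-143·s**2 - 3·s·w - 93·s + 20·w**2 - 44·w + 8), so (12·s - 13·w) is a factor with cofactor -143·s**2 - 3·s·w - 93·s + 20·w**2 - 44·w + 8.
The cofactor groups again: -143·s**2 - 3·s·w - 93·s + 20·w**2 - 44·w + 8 = -13·s·(11·s - 4·w + 8) + (-5·w + 1)·(11·s - 4·w + 8); both groups contain (11·s - 4·w + 8), giving -(13·s + 5·w - 1)·(11·s - 4·w + 8).

-(11·s - 4·w + 8)·(12·s - 13·w)·(13·s + 5·w - 1)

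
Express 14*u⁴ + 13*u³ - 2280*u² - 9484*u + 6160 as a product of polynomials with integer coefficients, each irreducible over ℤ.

(2*u + 11)*(7*u - 4)*(u + 10)*(u - 14)

Testing divisors of the constant over divisors of the leading coefficient, u = -11/2 is a root, giving the factor (2*u + 11) and quotient 7*u³ - 32*u² - 964*u + 560.
Continuing, u = 14 is a root, so (u - 14) divides it; the quotient is 7*u² + 66*u - 40.
The remaining quadratic factors as (u + 10)(7*u - 4).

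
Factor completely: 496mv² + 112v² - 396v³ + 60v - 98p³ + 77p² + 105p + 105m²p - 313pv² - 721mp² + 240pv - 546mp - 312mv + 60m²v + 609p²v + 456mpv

Group: 15m(7mp + 4mv - 49p² + 35pv - 35p + 36v² - 20v) + (2p - 11v - 3)(7mp + 4mv - 49p² + 35pv - 35p + 36v² - 20v); both groups contain (7mp + 4mv - 49p² + 35pv - 35p + 36v² - 20v), so (15m + 2p - 11v - 3) is a factor with cofactor 7mp + 4mv - 49p² + 35pv - 35p + 36v² - 20v.
The cofactor groups again: 7mp + 4mv - 49p² + 35pv - 35p + 36v² - 20v = m(7p + 4v) + (-7p + 9v - 5)(7p + 4v); both groups contain (7p + 4v), giving (m - 7p + 9v - 5)(7p + 4v).

(15m + 2p - 11v - 3)(7p + 4v)(m - 7p + 9v - 5)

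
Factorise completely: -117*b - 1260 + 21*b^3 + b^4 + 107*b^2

Among the possible rational roots, b = -12 is a root, so (b + 12) divides it; the quotient is b^3 + 9*b^2 - b - 105.
Next, b = 3 is a root, so (b - 3) is a factor; dividing leaves b^2 + 12*b + 35.
The remaining quadratic factors as (b + 7)(b + 5).

(b + 12)*(b + 5)*(b + 7)*(b - 3)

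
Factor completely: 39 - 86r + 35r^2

Need a pair with product 35·39 = 1365 and sum -86: that's -21 and -65.
Split the middle term: 35r^2 - 21r - 65r + 39 = 7r(5r - 3) - 13(5r - 3).

(5r - 3)(7r - 13)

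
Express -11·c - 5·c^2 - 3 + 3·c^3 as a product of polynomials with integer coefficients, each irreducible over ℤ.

Among the possible rational roots, c = -1 is a root, so (c + 1) divides it; the quotient is 3·c^2 - 8·c - 3.
The remaining quadratic factors as (c - 3)(3·c + 1).

(3·c + 1)·(c + 1)·(c - 3)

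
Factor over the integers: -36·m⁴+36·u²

Every term has a factor of 36; factoring it out leaves u²-m⁴.
Recognize a difference of squares with the parts u and m².

36·(u-m²)·(u+m²)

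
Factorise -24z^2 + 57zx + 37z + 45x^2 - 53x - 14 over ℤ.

-(3z - 9x - 2)(8z + 5x - 7)

Group: -8z(3z - 9x - 2) + (-5x + 7)(3z - 9x - 2); both groups contain (3z - 9x - 2).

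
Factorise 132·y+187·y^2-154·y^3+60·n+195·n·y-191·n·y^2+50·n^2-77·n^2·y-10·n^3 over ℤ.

Group: 5·n·(-2·n^2-11·n·y+10·n-14·y^2+17·y+12) + 11·y·(-2·n^2-11·n·y+10·n-14·y^2+17·y+12); both groups contain (-2·n^2-11·n·y+10·n-14·y^2+17·y+12), so (5·n+11·y) is a factor with cofactor -2·n^2-11·n·y+10·n-14·y^2+17·y+12.
The cofactor groups again: -2·n^2-11·n·y+10·n-14·y^2+17·y+12 = -2·n·(n+2·y+1) + (-7·y+12)·(n+2·y+1); both groups contain (n+2·y+1), giving -(2·n+7·y-12)·(n+2·y+1).

-(2·n+7·y-12)·(5·n+11·y)·(n+2·y+1)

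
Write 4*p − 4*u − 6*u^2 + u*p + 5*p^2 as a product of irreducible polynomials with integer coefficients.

−(u − p)*(6*u + 5*p + 4)

Group: −u*(6*u + 5*p + 4) + p*(6*u + 5*p + 4); both groups contain (6*u + 5*p + 4).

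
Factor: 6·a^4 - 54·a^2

Factor out 6·a^2, leaving a^2 - 9, which is a difference of two squares.

6·a^2·(a + 3)·(a - 3)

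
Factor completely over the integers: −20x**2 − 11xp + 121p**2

Group: −5x(4x + 11p) + 11p(4x + 11p); both groups contain (4x + 11p).

−(5x − 11p)(4x + 11p)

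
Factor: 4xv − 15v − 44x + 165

(4x − 15)(v − 11)

Group as (4xv − 44x) + (−15v + 165) = 4x(v − 11) − 15(v − 11).
Both groups share the factor (v − 11).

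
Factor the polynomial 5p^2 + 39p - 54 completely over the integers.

Need a pair with product 5·(-54) = -270 and sum 39: that's 45 and -6.
Split the middle term: 5p^2 + 45p - 6p - 54 = 5p(p + 9) - 6(p + 9).

(5p - 6)(p + 9)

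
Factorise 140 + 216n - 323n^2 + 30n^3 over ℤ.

Testing divisors of the constant over divisors of the leading coefficient, n = 10 is a root, so (n - 10) is a factor; dividing leaves 30n^2 - 23n - 14.
The remaining quadratic factors as (6n - 7)(5n + 2).

(5n + 2)(6n - 7)(n - 10)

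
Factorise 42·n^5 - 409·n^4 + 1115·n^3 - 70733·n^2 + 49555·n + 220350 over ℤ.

Testing divisors of the constant over divisors of the leading coefficient, n = -10/7 is a root, so (7·n + 10) divides it; the quotient is 6·n^4 - 67·n^3 + 255·n^2 - 10469·n + 22035.
Continuing, n = 15 is a root, so (n - 15) divides it; the quotient is 6·n^3 + 23·n^2 + 600·n - 1469.
Continuing, n = 13/6 is a root, so (6·n - 13) is a factor; dividing leaves n^2 + 6·n + 113.
The quadratic n^2 + 6·n + 113 has discriminant -416 < 0 and is irreducible over ℤ.

(6·n - 13)·(7·n + 10)·(n - 15)·(n^2 + 6·n + 113)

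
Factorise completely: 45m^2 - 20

5(3m + 2)(3m - 2)

Pull out the common factor 5; 9m^2 - 4 is a difference of squares.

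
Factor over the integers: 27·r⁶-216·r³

27·r³·(r-2)·(r²+2·r+4)

Pull out the common factor 27·r³, leaving r³-8.
Recognize a difference of cubes with the parts r and 2.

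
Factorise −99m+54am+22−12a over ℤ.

(6a−11)(9m−2)

Group as (54am−12a) + (−99m+22) = 6a(9m−2) − 11(9m−2).
Both groups share the factor (9m−2).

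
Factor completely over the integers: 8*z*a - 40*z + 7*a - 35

Group as (8*z*a - 40*z) + (7*a - 35) = 8*z*(a - 5) + 7*(a - 5).
Both groups share the factor (a - 5).

(8*z + 7)*(a - 5)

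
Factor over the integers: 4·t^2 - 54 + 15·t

Need a pair with product 4·(-54) = -216 and sum 15: that's 24 and -9.
Split the middle term: 4·t^2 + 24·t - 9·t - 54 = 4·t·(t + 6) - 9·(t + 6).

(4·t - 9)·(t + 6)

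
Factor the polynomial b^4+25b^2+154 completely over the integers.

(b^2+11)(b^2+14)

Substitute u = b^2 to get a quadratic in u, then factor.
b^2+14 is irreducible over ℤ (always positive, so no real roots).
b^2+11 is irreducible over ℤ (always positive, so no real roots).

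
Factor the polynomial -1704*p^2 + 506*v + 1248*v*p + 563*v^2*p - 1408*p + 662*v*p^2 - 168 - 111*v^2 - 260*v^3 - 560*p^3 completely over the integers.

-(5*v - 14*p - 2)*(13*v - 8*p - 12)*(4*v + 5*p + 7)

Group: 13*v*(-20*v^2 + 31*v*p - 27*v + 70*p^2 + 108*p + 14) + (-8*p - 12)*(-20*v^2 + 31*v*p - 27*v + 70*p^2 + 108*p + 14); both groups contain (-20*v^2 + 31*v*p - 27*v + 70*p^2 + 108*p + 14), so (13*v - 8*p - 12) is a factor with cofactor -20*v^2 + 31*v*p - 27*v + 70*p^2 + 108*p + 14.
The cofactor groups again: -20*v^2 + 31*v*p - 27*v + 70*p^2 + 108*p + 14 = -4*v*(5*v - 14*p - 2) + (-5*p - 7)*(5*v - 14*p - 2); both groups contain (5*v - 14*p - 2), giving -(4*v + 5*p + 7)*(5*v - 14*p - 2).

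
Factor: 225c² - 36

Factor out 9, leaving 25c² - 4, which is a difference of two squares.

9(5c + 2)(5c - 2)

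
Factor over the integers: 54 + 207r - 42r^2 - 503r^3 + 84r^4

(3r + 1)(4r - 3)(7r + 3)(r - 6)

By the rational root theorem, r = 6 is a root, so (r - 6) divides it; the quotient is 84r^3 + r^2 - 36r - 9.
Next, r = 3/4 is a root, giving the factor (4r - 3) and quotient 21r^2 + 16r + 3.
The remaining quadratic factors as (3r + 1)(7r + 3).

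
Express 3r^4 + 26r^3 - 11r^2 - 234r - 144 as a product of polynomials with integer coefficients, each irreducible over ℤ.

Testing divisors of the constant over divisors of the leading coefficient, r = -3 is a root, giving the factor (r + 3) and quotient 3r^3 + 17r^2 - 62r - 48.
Then r = -8 is a root, so (r + 8) is a factor; dividing leaves 3r^2 - 7r - 6.
The remaining quadratic factors as (r - 3)(3r + 2).

(3r + 2)(r + 3)(r + 8)(r - 3)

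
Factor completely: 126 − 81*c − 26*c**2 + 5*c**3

(5*c − 6)*(c + 3)*(c − 7)

Trying the rational-root candidates, c = 7 is a root, so (c − 7) divides it; the quotient is 5*c**2 + 9*c − 18.
The remaining quadratic factors as (5*c − 6)(c + 3).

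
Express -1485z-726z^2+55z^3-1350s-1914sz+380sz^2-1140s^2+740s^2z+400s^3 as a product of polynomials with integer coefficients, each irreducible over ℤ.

(10s+11z)(10s+5z+9)(4s+z-15)

Group: 10s(40s^2+54sz-150s+11z^2-165z) + (5z+9)(40s^2+54sz-150s+11z^2-165z); both groups contain (40s^2+54sz-150s+11z^2-165z), so (10s+5z+9) is a factor with cofactor 40s^2+54sz-150s+11z^2-165z.
The cofactor groups again: 40s^2+54sz-150s+11z^2-165z = 10s(4s+z-15) + 11z(4s+z-15); both groups contain (4s+z-15), giving (10s+11z)(4s+z-15).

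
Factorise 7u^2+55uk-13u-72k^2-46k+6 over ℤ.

Group: 7u(u+9k-1) + (-8k-6)(u+9k-1); both groups contain (u+9k-1).

(7u-8k-6)(u+9k-1)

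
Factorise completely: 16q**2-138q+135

(2q-15)(8q-9)

Need a pair with product 16·135 = 2160 and sum -138: that's -120 and -18.
Split the middle term: 16q**2-120q - 18q+135 = 8q(2q-15) - 9(2q-15).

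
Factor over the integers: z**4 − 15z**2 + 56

(z**2 − 7)(z**2 − 8)

Substitute u = z**2 to get a quadratic in u, then factor.
z**2 − 8 is irreducible over ℤ (8 is not a perfect square).
z**2 − 7 is irreducible over ℤ (7 is not a perfect square).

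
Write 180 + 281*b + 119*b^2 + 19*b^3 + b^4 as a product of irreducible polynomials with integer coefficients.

Among the possible rational roots, b = -1 is a root, so (b + 1) is a factor; dividing leaves b^3 + 18*b^2 + 101*b + 180.
Next, b = -4 is a root, giving the factor (b + 4) and quotient b^2 + 14*b + 45.
The remaining quadratic factors as (b + 5)(b + 9).

(b + 1)*(b + 4)*(b + 5)*(b + 9)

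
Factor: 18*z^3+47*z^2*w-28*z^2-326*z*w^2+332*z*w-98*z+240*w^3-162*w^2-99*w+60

Group: 2*z*(9*z^2+46*z*w-32*z-48*w^2-6*w+15) + (-5*w+4)*(9*z^2+46*z*w-32*z-48*w^2-6*w+15); both groups contain (9*z^2+46*z*w-32*z-48*w^2-6*w+15), so (2*z-5*w+4) is a factor with cofactor 9*z^2+46*z*w-32*z-48*w^2-6*w+15.
The cofactor groups again: 9*z^2+46*z*w-32*z-48*w^2-6*w+15 = z*(9*z-8*w-5) + (6*w-3)*(9*z-8*w-5); both groups contain (9*z-8*w-5), giving (z+6*w-3)*(9*z-8*w-5).

(2*z-5*w+4)*(9*z-8*w-5)*(z+6*w-3)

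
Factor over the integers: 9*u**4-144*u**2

9*u**2*(u+4)*(u-4)

Factor out 9*u**2, leaving u**2-16, which is a difference of two squares.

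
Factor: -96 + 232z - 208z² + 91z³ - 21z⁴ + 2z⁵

(2z - 3)(z - 1)(z - 4)(z² - 4z + 8)

Testing divisors of the constant over divisors of the leading coefficient, z = 4 is a root, so (z - 4) is a factor; dividing leaves 2z⁴ - 13z³ + 39z² - 52z + 24.
Next, z = 3/2 is a root, so (2z - 3) is a factor; dividing leaves z³ - 5z² + 12z - 8.
Continuing, z = 1 is a root, so (z - 1) divides it; the quotient is z² - 4z + 8.
The quadratic z² - 4z + 8 has discriminant -16 < 0 and is irreducible over ℤ.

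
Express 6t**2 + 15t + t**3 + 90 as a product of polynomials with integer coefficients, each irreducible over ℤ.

Group as (t**3 + 15t) + (6t**2 + 90) = t(t**2 + 15) + 6(t**2 + 15).
Both groups share the factor (t**2 + 15).

(t + 6)(t**2 + 15)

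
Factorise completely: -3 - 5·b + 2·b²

(2·b + 1)·(b - 3)

Need a pair with product 2·(-3) = -6 and sum -5: that's -6 and 1.
Split the middle term: 2·b² - 6·b + b - 3 = 2·b·(b - 3) + (b - 3).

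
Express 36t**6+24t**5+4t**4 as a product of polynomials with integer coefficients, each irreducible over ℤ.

4t**4(3t+1)**2

Factor out 4t**4 first: what remains is 9t**2+6t+1.
Recognize a perfect-square trinomial with the parts 3t and 1.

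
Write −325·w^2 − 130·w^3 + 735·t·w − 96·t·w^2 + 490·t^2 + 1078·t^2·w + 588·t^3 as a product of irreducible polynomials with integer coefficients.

(14·t − 5·w)·(6·t + 2·w + 5)·(7·t + 13·w)

Group: 14·t·(42·t^2 + 92·t·w + 35·t + 26·w^2 + 65·w) − 5·w·(42·t^2 + 92·t·w + 35·t + 26·w^2 + 65·w); both groups contain (42·t^2 + 92·t·w + 35·t + 26·w^2 + 65·w), so (14·t − 5·w) is a factor with cofactor 42·t^2 + 92·t·w + 35·t + 26·w^2 + 65·w.
The cofactor groups again: 42·t^2 + 92·t·w + 35·t + 26·w^2 + 65·w = 6·t·(7·t + 13·w) + (2·w + 5)·(7·t + 13·w); both groups contain (7·t + 13·w), giving (6·t + 2·w + 5)·(7·t + 13·w).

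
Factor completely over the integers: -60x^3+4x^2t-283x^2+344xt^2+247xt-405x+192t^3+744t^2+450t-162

Group: 3x(-20x^2-52xt-81x-24t^2-99t-81) + (-8t+2)(-20x^2-52xt-81x-24t^2-99t-81); both groups contain (-20x^2-52xt-81x-24t^2-99t-81), so (3x-8t+2) is a factor with cofactor -20x^2-52xt-81x-24t^2-99t-81.
The cofactor groups again: -20x^2-52xt-81x-24t^2-99t-81 = -4x(5x+3t+9) + (-8t-9)(5x+3t+9); both groups contain (5x+3t+9), giving -(4x+8t+9)(5x+3t+9).

-(3x-8t+2)(5x+3t+9)(4x+8t+9)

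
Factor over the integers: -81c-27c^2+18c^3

Pull out the common factor 9c, then factor the remaining trinomial.

9c(2c+3)(c-3)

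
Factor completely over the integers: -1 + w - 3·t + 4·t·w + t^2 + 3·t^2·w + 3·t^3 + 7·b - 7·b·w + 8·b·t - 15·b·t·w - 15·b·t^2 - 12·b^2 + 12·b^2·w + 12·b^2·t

(3·b - 3·t - 1)·(4·b - t - 1)·(t + w - 1)

Group: 3·b·(4·b·t + 4·b·w - 4·b - t^2 - t·w - w + 1) + (-3·t - 1)·(4·b·t + 4·b·w - 4·b - t^2 - t·w - w + 1); both groups contain (4·b·t + 4·b·w - 4·b - t^2 - t·w - w + 1), so (3·b - 3·t - 1) is a factor with cofactor 4·b·t + 4·b·w - 4·b - t^2 - t·w - w + 1.
The cofactor groups again: 4·b·t + 4·b·w - 4·b - t^2 - t·w - w + 1 = t·(4·b - t - 1) + (w - 1)·(4·b - t - 1); both groups contain (4·b - t - 1), giving (t + w - 1)·(4·b - t - 1).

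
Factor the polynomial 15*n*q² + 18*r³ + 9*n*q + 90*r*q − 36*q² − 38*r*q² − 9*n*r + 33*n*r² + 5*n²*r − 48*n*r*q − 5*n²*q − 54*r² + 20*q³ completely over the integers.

(r − q)*(5*n + 3*r + 5*q − 9)*(n + 6*r − 4*q)

Group: r*(5*n² + 33*n*r − 15*n*q − 9*n + 18*r² + 18*r*q − 54*r − 20*q² + 36*q) − q*(5*n² + 33*n*r − 15*n*q − 9*n + 18*r² + 18*r*q − 54*r − 20*q² + 36*q); both groups contain (5*n² + 33*n*r − 15*n*q − 9*n + 18*r² + 18*r*q − 54*r − 20*q² + 36*q), so (r − q) is a factor with cofactor 5*n² + 33*n*r − 15*n*q − 9*n + 18*r² + 18*r*q − 54*r − 20*q² + 36*q.
The cofactor groups again: 5*n² + 33*n*r − 15*n*q − 9*n + 18*r² + 18*r*q − 54*r − 20*q² + 36*q = n*(5*n + 3*r + 5*q − 9) + (6*r − 4*q)*(5*n + 3*r + 5*q − 9); both groups contain (5*n + 3*r + 5*q − 9), giving (n + 6*r − 4*q)*(5*n + 3*r + 5*q − 9).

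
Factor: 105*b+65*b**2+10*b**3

5*b*(2*b+7)*(b+3)

Pull out the common factor 5*b, then factor the remaining trinomial.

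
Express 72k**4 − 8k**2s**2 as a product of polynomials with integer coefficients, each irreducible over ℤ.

Pull out the common factor 8k**2; 9k**2 − s**2 is a difference of squares.

8k**2(3k + s)(3k − s)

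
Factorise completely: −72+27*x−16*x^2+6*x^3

Group as (6*x^3+27*x) + (−16*x^2−72) = 3*x*(2*x^2+9) − 8*(2*x^2+9).
Both groups share the factor (2*x^2+9).

(3*x−8)*(2*x^2+9)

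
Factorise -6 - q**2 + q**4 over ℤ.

(q**2 + 2)(q**2 - 3)

Substitute u = q**2 to get a quadratic in u, then factor.
q**2 - 3 is irreducible over ℤ (3 is not a perfect square).
q**2 + 2 is irreducible over ℤ (always positive, so no real roots).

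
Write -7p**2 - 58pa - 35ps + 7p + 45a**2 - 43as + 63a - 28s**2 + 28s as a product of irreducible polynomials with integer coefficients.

-(7p - 5a + 7s - 7)(p + 9a + 4s)

Group: -p(7p - 5a + 7s - 7) + (-9a - 4s)(7p - 5a + 7s - 7); both groups contain (7p - 5a + 7s - 7).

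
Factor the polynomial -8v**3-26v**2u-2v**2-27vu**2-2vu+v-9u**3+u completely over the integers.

Group: 4v(-2v**2-5vu-v-3u**2-u) + (3u-1)(-2v**2-5vu-v-3u**2-u); both groups contain (-2v**2-5vu-v-3u**2-u), so (4v+3u-1) is a factor with cofactor -2v**2-5vu-v-3u**2-u.
The cofactor groups again: -2v**2-5vu-v-3u**2-u = -2v(v+u) + (-3u-1)(v+u); both groups contain (v+u), giving -(2v+3u+1)(v+u).

-(2v+3u+1)(4v+3u-1)(v+u)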